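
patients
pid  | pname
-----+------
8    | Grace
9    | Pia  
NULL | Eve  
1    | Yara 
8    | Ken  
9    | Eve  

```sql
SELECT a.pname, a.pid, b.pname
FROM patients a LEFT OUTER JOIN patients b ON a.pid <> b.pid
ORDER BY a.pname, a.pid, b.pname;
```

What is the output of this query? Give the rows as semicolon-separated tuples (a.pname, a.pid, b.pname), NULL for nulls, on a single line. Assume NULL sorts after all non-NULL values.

(Eve, 9, Grace); (Eve, 9, Ken); (Eve, 9, Yara); (Eve, NULL, NULL); (Grace, 8, Eve); (Grace, 8, Pia); (Grace, 8, Yara); (Ken, 8, Eve); (Ken, 8, Pia); (Ken, 8, Yara); (Pia, 9, Grace); (Pia, 9, Ken); (Pia, 9, Yara); (Yara, 1, Eve); (Yara, 1, Grace); (Yara, 1, Ken); (Yara, 1, Pia)

LEFT JOIN keeps every row from `patients a`; unmatched rows get NULL for `patients b`'s columns.
Matching on a.pid <> b.pid. A NULL in a compared column never satisfies the condition.
Matched pairs: 16; unmatched a rows kept: 1.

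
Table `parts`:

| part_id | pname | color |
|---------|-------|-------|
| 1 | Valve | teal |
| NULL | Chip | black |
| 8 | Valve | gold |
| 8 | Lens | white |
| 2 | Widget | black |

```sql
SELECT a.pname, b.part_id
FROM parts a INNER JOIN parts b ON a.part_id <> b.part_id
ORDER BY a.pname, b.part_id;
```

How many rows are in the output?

INNER JOIN keeps only pairs where the ON condition holds.
Matching on a.part_id <> b.part_id. A NULL in a compared column never satisfies the condition.
Matched pairs: 10.
Total: 10 rows.

10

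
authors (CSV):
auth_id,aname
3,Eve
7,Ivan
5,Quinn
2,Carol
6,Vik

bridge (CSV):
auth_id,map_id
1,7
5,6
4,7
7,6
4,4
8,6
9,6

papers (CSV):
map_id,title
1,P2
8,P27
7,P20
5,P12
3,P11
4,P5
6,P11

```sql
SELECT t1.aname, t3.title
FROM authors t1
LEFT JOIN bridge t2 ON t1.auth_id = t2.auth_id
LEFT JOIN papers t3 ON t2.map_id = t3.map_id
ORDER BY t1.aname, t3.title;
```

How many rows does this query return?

5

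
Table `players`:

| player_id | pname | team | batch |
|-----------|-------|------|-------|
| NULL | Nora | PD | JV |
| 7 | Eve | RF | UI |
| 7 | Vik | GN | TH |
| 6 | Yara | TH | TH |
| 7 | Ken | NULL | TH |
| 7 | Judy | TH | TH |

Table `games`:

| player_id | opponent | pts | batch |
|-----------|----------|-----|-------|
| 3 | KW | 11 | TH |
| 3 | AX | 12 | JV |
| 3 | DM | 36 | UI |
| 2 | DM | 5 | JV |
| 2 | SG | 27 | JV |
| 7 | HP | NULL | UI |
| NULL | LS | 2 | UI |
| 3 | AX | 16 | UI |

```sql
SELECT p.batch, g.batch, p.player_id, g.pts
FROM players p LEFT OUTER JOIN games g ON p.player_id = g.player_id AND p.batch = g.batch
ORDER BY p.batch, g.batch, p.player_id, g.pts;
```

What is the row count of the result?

6

LEFT JOIN keeps every row from `players`; unmatched rows get NULL for `games`'s columns.
Matching on p.player_id = g.player_id AND p.batch = g.batch. A NULL in a compared column never satisfies the condition.
- p (player_id=NULL, batch=JV) has no partner → padded with NULL.
- p (player_id=7, batch=UI) pairs with 1 row(s) of g.
- p (player_id=7, batch=TH) has no partner → padded with NULL.
- p (player_id=6, batch=TH) has no partner → padded with NULL.
- p (player_id=7, batch=TH) has no partner → padded with NULL.
- p (player_id=7, batch=TH) has no partner → padded with NULL.
Total: 1 matched + 5 padded = 6 rows.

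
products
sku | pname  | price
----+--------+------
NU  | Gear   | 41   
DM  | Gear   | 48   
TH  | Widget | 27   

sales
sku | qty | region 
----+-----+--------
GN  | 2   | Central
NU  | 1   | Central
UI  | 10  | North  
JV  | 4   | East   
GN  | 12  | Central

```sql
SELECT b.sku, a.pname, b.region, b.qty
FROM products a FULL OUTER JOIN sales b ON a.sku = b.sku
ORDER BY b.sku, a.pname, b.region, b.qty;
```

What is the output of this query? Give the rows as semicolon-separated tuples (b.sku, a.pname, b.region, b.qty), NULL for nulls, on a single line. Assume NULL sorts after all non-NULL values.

FULL OUTER JOIN keeps every row from both sides; unmatched rows get NULL for the other side's columns.
Matching on a.sku = b.sku.
- a row (sku=NU): matches 1 b row(s) → 1 output row(s).
- a row (sku=DM): no match → kept, b columns NULL.
- a row (sku=TH): no match → kept, b columns NULL.
- 4 b row(s) had no a match → kept, a columns NULL.
After projecting and ordering:
b.sku | a.pname | b.region | b.qty
GN | NULL | Central | 2
GN | NULL | Central | 12
JV | NULL | East | 4
NU | Gear | Central | 1
UI | NULL | North | 10
NULL | Gear | NULL | NULL
NULL | Widget | NULL | NULL

(GN, NULL, Central, 2); (GN, NULL, Central, 12); (JV, NULL, East, 4); (NU, Gear, Central, 1); (UI, NULL, North, 10); (NULL, Gear, NULL, NULL); (NULL, Widget, NULL, NULL)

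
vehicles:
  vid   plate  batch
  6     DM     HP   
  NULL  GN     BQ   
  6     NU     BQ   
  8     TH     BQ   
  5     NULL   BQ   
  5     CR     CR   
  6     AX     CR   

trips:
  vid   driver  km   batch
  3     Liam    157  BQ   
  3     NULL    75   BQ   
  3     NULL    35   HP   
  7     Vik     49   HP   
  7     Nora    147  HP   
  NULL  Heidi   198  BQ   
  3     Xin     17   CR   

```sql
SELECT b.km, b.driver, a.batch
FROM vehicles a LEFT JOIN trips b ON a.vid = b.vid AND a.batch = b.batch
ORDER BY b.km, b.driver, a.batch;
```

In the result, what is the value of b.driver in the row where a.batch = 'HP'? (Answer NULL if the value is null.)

NULL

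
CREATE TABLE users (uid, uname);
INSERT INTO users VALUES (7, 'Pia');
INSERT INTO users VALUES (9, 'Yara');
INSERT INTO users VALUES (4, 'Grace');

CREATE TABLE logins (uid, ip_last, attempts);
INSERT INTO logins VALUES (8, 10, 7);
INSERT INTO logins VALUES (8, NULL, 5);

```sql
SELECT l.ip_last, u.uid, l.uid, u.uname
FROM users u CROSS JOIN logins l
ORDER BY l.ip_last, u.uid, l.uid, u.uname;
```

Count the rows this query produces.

CROSS JOIN pairs every row of `users` with every row of `logins`: 3 × 2 = 6 rows.

6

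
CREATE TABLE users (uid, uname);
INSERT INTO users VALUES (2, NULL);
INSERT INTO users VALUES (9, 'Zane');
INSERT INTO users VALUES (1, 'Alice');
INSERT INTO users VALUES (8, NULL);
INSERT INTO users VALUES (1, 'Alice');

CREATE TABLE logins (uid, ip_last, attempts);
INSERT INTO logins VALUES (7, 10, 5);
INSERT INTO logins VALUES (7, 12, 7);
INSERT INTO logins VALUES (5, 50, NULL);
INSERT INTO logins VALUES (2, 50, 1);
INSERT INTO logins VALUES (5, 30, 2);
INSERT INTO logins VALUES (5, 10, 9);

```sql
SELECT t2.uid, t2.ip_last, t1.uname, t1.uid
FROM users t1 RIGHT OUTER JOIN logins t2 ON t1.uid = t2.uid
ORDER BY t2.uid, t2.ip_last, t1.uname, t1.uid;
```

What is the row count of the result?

6

RIGHT JOIN keeps every row from `logins`; unmatched rows get NULL for `users`'s columns.
Matching on t1.uid = t2.uid.
Matched pairs: 1; unmatched t2 rows kept: 5.
Total: 1 matched + 5 padded = 6 rows.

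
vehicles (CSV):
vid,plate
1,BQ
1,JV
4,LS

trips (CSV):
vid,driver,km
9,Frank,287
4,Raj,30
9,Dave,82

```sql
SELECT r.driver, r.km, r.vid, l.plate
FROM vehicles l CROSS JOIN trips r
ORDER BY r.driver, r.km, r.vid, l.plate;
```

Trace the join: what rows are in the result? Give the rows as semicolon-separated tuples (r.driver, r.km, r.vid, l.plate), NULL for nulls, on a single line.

CROSS JOIN pairs every row of `vehicles` with every row of `trips`: 3 × 3 = 9 rows.

(Dave, 82, 9, BQ); (Dave, 82, 9, JV); (Dave, 82, 9, LS); (Frank, 287, 9, BQ); (Frank, 287, 9, JV); (Frank, 287, 9, LS); (Raj, 30, 4, BQ); (Raj, 30, 4, JV); (Raj, 30, 4, LS)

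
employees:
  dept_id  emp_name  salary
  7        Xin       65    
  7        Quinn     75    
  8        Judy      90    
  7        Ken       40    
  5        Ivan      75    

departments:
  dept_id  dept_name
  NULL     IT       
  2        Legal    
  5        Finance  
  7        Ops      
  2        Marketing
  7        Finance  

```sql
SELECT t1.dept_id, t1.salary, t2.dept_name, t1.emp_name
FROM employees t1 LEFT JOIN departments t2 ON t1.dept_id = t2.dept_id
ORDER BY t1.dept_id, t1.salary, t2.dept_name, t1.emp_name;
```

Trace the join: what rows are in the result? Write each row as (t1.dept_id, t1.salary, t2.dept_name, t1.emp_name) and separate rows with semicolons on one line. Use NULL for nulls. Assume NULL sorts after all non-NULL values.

(5, 75, Finance, Ivan); (7, 40, Finance, Ken); (7, 40, Ops, Ken); (7, 65, Finance, Xin); (7, 65, Ops, Xin); (7, 75, Finance, Quinn); (7, 75, Ops, Quinn); (8, 90, NULL, Judy)

LEFT JOIN keeps every row from `employees`; unmatched rows get NULL for `departments`'s columns.
Matching on t1.dept_id = t2.dept_id. A NULL in a compared column never satisfies the condition.
- t1[0] dept_id=7 → 2 match(es) in t2 → 2 row(s).
- t1[1] dept_id=7 → 2 match(es) in t2 → 2 row(s).
- t1[2] dept_id=8 → no match; kept with NULLs on the t2 side.
- t1[3] dept_id=7 → 2 match(es) in t2 → 2 row(s).
- t1[4] dept_id=5 → 1 match(es) in t2 → 1 row(s).
After projecting and ordering:
t1.dept_id | t1.salary | t2.dept_name | t1.emp_name
5 | 75 | Finance | Ivan
7 | 40 | Finance | Ken
7 | 40 | Ops | Ken
7 | 65 | Finance | Xin
7 | 65 | Ops | Xin
7 | 75 | Finance | Quinn
7 | 75 | Ops | Quinn
8 | 90 | NULL | Judy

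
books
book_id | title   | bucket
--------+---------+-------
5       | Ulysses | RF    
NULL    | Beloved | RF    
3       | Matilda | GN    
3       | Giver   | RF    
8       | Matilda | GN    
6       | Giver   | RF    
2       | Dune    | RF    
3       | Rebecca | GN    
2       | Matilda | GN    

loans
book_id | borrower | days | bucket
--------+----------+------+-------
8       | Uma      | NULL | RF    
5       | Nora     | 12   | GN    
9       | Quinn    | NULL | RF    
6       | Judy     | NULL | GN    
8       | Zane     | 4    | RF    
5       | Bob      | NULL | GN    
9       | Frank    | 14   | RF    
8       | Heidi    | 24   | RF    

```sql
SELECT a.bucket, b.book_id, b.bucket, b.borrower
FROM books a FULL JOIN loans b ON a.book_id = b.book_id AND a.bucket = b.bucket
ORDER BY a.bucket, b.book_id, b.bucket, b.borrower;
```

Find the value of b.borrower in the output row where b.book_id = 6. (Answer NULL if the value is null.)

FULL OUTER JOIN keeps every row from both sides; unmatched rows get NULL for the other side's columns.
Matching on a.book_id = b.book_id AND a.bucket = b.bucket. A NULL in a compared column never satisfies the condition.
- a (book_id=5, bucket=RF) has no partner → padded with NULL.
- a (book_id=NULL, bucket=RF) has no partner → padded with NULL.
- a (book_id=3, bucket=GN) has no partner → padded with NULL.
- a (book_id=3, bucket=RF) has no partner → padded with NULL.
- a (book_id=8, bucket=GN) has no partner → padded with NULL.
- a (book_id=6, bucket=RF) has no partner → padded with NULL.
- a (book_id=2, bucket=RF) has no partner → padded with NULL.
- a (book_id=3, bucket=GN) has no partner → padded with NULL.
- a (book_id=2, bucket=GN) has no partner → padded with NULL.
- 8 b row(s) had no a match → kept, a columns NULL.

Judy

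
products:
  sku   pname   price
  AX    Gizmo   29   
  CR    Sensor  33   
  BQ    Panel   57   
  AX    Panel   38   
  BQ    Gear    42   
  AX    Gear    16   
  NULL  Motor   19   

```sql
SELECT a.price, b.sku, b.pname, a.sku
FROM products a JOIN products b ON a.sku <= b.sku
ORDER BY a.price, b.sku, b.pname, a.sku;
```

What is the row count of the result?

25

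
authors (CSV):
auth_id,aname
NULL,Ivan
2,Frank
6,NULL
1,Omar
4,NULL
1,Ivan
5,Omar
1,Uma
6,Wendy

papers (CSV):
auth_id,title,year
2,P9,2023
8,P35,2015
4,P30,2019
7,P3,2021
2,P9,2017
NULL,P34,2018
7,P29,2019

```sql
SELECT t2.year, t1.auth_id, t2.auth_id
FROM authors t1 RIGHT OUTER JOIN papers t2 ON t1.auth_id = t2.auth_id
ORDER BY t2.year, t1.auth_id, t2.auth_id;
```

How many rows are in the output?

RIGHT JOIN keeps every row from `papers`; unmatched rows get NULL for `authors`'s columns.
Matching on t1.auth_id = t2.auth_id. A NULL in a compared column never satisfies the condition.
- auth_id=NULL: no matching t2 row.
- auth_id=2: 2 matching t2 row(s), so 2 row(s) emitted.
- auth_id=6: no matching t2 row.
- auth_id=1: no matching t2 row.
- auth_id=4: 1 matching t2 row(s), so 1 row(s) emitted.
- auth_id=1: no matching t2 row.
- auth_id=5: no matching t2 row.
- auth_id=1: no matching t2 row.
- auth_id=6: no matching t2 row.
- 4 row(s) from t2 found no t1 partner → padded with NULL.
Total: 3 matched + 4 padded = 7 rows.

7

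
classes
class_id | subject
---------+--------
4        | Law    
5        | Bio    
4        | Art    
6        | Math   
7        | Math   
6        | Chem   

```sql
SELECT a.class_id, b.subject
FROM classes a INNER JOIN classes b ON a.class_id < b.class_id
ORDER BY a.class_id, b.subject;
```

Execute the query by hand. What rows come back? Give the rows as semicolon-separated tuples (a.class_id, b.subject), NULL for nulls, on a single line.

(4, Bio); (4, Bio); (4, Chem); (4, Chem); (4, Math); (4, Math); (4, Math); (4, Math); (5, Chem); (5, Math); (5, Math); (6, Math); (6, Math)

INNER JOIN keeps only pairs where the ON condition holds.
Matching on a.class_id < b.class_id.
Matched pairs: 13.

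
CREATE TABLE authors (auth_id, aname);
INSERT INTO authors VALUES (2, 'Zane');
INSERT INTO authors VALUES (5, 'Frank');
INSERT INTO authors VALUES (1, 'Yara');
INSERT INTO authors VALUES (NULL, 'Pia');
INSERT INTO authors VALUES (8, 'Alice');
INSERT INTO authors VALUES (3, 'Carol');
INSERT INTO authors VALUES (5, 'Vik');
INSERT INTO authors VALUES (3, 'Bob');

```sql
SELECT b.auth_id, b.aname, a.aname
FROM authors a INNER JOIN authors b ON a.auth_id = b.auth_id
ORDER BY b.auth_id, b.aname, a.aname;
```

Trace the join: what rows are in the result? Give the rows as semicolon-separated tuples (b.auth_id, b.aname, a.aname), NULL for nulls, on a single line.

(1, Yara, Yara); (2, Zane, Zane); (3, Bob, Bob); (3, Bob, Carol); (3, Carol, Bob); (3, Carol, Carol); (5, Frank, Frank); (5, Frank, Vik); (5, Vik, Frank); (5, Vik, Vik); (8, Alice, Alice)

INNER JOIN keeps only pairs where the ON condition holds.
Matching on a.auth_id = b.auth_id. A NULL in a compared column never satisfies the condition.
Matched pairs: 11.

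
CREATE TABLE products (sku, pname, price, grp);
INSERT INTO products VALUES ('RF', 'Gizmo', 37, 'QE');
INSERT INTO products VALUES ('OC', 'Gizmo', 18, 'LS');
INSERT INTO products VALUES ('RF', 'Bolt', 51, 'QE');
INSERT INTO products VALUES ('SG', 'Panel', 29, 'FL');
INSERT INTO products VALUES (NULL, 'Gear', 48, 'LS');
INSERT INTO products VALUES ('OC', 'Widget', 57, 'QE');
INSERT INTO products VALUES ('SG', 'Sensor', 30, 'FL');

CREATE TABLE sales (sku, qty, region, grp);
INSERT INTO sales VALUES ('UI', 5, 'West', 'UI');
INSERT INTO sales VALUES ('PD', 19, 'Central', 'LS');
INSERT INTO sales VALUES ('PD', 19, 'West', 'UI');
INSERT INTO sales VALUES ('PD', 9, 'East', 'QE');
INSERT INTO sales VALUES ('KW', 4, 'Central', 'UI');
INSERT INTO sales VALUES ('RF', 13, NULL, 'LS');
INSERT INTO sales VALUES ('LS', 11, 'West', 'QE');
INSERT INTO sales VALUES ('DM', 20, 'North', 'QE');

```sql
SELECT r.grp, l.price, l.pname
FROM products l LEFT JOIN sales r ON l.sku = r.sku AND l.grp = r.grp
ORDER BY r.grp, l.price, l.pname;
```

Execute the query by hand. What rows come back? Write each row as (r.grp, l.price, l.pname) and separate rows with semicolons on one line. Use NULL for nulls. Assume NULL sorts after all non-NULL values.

LEFT JOIN keeps every row from `products`; unmatched rows get NULL for `sales`'s columns.
Matching on l.sku = r.sku AND l.grp = r.grp. A NULL in a compared column never satisfies the condition.
- sku=RF, grp=QE: no r row matches, row kept with r columns NULL.
- sku=OC, grp=LS: no r row matches, row kept with r columns NULL.
- sku=RF, grp=QE: no r row matches, row kept with r columns NULL.
- sku=SG, grp=FL: no r row matches, row kept with r columns NULL.
- sku=NULL, grp=LS: no r row matches, row kept with r columns NULL.
- sku=OC, grp=QE: no r row matches, row kept with r columns NULL.
- sku=SG, grp=FL: no r row matches, row kept with r columns NULL.
After projecting and ordering:
r.grp | l.price | l.pname
NULL | 18 | Gizmo
NULL | 29 | Panel
NULL | 30 | Sensor
NULL | 37 | Gizmo
NULL | 48 | Gear
NULL | 51 | Bolt
NULL | 57 | Widget

(NULL, 18, Gizmo); (NULL, 29, Panel); (NULL, 30, Sensor); (NULL, 37, Gizmo); (NULL, 48, Gear); (NULL, 51, Bolt); (NULL, 57, Widget)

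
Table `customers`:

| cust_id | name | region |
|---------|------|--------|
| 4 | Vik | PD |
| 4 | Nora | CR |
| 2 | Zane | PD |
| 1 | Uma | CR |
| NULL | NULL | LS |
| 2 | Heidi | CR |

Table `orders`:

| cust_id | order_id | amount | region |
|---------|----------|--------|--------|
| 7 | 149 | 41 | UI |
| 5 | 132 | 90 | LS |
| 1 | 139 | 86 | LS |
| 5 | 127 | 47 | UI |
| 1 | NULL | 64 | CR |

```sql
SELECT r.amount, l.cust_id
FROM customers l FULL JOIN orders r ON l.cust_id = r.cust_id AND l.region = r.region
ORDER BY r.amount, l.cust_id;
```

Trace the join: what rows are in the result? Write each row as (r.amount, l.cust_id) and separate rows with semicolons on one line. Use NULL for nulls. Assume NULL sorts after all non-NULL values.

(41, NULL); (47, NULL); (64, 1); (86, NULL); (90, NULL); (NULL, 2); (NULL, 2); (NULL, 4); (NULL, 4); (NULL, NULL)

FULL OUTER JOIN keeps every row from both sides; unmatched rows get NULL for the other side's columns.
Matching on l.cust_id = r.cust_id AND l.region = r.region. A NULL in a compared column never satisfies the condition.
Matched pairs: 1; unmatched l rows kept: 5; unmatched r rows kept: 4.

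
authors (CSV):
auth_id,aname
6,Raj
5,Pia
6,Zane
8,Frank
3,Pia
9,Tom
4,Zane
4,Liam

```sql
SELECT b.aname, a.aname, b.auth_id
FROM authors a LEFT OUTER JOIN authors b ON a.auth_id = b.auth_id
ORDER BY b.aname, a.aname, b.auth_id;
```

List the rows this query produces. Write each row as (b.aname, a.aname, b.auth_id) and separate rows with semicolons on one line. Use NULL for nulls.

(Frank, Frank, 8); (Liam, Liam, 4); (Liam, Zane, 4); (Pia, Pia, 3); (Pia, Pia, 5); (Raj, Raj, 6); (Raj, Zane, 6); (Tom, Tom, 9); (Zane, Liam, 4); (Zane, Raj, 6); (Zane, Zane, 4); (Zane, Zane, 6)

LEFT JOIN keeps every row from `authors a`; unmatched rows get NULL for `authors b`'s columns.
Matching on a.auth_id = b.auth_id.
Matched pairs: 12; unmatched a rows kept: 0.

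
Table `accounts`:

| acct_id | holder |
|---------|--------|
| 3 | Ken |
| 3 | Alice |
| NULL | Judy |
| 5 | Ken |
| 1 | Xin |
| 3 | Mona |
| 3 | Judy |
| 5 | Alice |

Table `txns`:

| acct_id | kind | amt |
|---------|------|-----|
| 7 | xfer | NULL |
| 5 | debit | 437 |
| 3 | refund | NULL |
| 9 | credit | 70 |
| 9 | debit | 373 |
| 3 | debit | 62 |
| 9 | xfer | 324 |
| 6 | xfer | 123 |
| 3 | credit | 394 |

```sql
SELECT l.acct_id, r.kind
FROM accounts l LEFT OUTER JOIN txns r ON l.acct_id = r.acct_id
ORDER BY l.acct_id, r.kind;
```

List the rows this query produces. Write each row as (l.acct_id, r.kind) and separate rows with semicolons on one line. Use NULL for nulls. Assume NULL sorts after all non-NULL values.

(1, NULL); (3, credit); (3, credit); (3, credit); (3, credit); (3, debit); (3, debit); (3, debit); (3, debit); (3, refund); (3, refund); (3, refund); (3, refund); (5, debit); (5, debit); (NULL, NULL)

LEFT JOIN keeps every row from `accounts`; unmatched rows get NULL for `txns`'s columns.
Matching on l.acct_id = r.acct_id. A NULL in a compared column never satisfies the condition.
Matched pairs: 14; unmatched l rows kept: 2.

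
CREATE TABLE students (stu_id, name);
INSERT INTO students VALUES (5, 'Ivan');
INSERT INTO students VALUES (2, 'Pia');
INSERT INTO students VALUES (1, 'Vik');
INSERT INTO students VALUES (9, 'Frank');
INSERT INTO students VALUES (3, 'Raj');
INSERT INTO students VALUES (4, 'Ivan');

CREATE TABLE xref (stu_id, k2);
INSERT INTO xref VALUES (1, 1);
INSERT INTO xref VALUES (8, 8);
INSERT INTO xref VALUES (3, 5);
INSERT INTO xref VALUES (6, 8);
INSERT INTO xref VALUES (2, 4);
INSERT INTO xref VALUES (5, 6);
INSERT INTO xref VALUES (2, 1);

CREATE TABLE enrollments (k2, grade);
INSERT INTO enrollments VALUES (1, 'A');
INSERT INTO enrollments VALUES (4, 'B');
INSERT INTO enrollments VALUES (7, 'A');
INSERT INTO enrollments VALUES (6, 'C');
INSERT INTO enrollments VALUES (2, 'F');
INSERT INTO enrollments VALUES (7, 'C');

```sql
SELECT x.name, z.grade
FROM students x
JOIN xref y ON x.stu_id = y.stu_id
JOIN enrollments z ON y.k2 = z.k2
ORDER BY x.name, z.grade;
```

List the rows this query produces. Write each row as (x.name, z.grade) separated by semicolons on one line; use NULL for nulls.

(Ivan, C); (Pia, A); (Pia, B); (Vik, A)

Step 1 — x INNER JOIN y on stu_id → 5 row(s).
Then INNER JOIN `enrollments z` on k2: keep only rows whose y.k2 appears in z.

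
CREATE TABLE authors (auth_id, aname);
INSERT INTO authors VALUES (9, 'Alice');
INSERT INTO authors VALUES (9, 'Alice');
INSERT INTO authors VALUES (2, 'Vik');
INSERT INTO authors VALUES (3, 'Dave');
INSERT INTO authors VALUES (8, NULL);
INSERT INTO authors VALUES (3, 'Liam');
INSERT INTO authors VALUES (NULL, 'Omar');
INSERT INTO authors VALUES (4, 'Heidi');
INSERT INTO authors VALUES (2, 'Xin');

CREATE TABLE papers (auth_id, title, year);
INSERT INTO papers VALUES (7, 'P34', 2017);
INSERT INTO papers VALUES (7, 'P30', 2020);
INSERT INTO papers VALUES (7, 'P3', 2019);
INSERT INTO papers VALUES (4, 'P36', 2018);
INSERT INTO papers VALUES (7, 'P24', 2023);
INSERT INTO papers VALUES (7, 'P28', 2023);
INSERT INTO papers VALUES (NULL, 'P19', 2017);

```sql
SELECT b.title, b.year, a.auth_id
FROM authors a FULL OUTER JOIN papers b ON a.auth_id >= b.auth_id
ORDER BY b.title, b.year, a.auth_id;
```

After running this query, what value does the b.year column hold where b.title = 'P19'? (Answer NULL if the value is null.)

FULL OUTER JOIN keeps every row from both sides; unmatched rows get NULL for the other side's columns.
Matching on a.auth_id >= b.auth_id. A NULL in a compared column never satisfies the condition.
- a row (auth_id=9): matches 6 b row(s) → 6 output row(s).
- a row (auth_id=9): matches 6 b row(s) → 6 output row(s).
- a row (auth_id=2): no match → kept, b columns NULL.
- a row (auth_id=3): no match → kept, b columns NULL.
- a row (auth_id=8): matches 6 b row(s) → 6 output row(s).
- a row (auth_id=3): no match → kept, b columns NULL.
- a row (auth_id=NULL): no match → kept, b columns NULL.
- a row (auth_id=4): matches 1 b row(s) → 1 output row(s).
- a row (auth_id=2): no match → kept, b columns NULL.
- 1 row(s) from b found no a partner → padded with NULL.

2017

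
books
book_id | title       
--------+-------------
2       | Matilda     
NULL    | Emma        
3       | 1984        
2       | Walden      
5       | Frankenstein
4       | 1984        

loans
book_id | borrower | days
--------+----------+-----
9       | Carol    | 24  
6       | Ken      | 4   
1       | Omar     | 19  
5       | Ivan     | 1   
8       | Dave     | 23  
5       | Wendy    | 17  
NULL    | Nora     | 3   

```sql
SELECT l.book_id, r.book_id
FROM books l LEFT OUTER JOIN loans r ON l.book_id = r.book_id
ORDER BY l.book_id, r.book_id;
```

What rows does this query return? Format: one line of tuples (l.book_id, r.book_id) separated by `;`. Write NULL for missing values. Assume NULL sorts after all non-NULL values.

(2, NULL); (2, NULL); (3, NULL); (4, NULL); (5, 5); (5, 5); (NULL, NULL)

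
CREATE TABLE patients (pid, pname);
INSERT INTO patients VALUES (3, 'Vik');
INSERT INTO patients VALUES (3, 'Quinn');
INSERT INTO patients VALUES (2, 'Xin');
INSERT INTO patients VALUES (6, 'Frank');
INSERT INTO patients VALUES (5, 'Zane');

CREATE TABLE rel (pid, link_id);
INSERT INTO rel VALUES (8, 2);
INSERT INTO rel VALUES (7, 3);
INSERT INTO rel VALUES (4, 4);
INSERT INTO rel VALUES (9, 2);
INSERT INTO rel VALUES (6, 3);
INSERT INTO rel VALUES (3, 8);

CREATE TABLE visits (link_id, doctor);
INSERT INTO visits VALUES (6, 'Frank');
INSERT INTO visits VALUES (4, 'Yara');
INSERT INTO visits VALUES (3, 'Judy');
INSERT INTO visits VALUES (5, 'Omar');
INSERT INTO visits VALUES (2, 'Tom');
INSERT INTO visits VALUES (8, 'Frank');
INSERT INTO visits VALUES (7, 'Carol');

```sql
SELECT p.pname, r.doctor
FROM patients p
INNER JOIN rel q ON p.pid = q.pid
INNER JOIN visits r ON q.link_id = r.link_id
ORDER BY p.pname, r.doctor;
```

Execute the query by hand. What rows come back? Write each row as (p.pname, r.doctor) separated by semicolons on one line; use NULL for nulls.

(Frank, Judy); (Quinn, Frank); (Vik, Frank)

Step 1 — p INNER JOIN q on pid → 3 row(s).
Then INNER JOIN `visits r` on link_id: keep only rows whose q.link_id appears in r.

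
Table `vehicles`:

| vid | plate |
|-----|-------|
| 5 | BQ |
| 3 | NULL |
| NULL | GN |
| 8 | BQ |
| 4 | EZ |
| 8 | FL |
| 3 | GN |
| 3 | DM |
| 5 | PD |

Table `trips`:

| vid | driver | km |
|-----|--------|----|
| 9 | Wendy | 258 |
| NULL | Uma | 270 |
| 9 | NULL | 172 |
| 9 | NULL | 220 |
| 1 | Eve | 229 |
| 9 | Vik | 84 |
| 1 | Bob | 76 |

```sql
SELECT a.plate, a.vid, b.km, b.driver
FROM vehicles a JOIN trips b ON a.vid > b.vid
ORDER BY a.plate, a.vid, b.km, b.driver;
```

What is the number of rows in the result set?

16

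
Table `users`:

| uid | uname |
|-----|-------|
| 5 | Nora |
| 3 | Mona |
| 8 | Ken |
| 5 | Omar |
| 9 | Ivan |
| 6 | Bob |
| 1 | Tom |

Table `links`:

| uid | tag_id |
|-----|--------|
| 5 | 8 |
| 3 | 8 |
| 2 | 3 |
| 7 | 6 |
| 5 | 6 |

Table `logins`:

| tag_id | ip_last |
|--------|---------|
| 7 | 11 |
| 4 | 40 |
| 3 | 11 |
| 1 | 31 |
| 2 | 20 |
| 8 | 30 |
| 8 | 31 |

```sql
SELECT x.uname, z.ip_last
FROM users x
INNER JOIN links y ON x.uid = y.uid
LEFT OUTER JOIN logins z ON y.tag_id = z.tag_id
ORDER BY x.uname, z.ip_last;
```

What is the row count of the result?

8

Evaluate left to right. First `users x INNER JOIN links y` on uid: 5 row(s).
Then LEFT JOIN `logins z` on tag_id: each of those 5 rows is kept; rows whose y.tag_id has no match in z get NULL for z's columns.
Result: 8 row(s).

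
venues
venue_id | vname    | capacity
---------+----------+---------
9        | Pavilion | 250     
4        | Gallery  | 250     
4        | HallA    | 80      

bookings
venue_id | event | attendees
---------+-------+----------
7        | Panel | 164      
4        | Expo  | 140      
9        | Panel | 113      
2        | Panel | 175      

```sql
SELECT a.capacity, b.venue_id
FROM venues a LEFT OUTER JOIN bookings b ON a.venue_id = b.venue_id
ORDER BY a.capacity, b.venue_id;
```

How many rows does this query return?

LEFT JOIN keeps every row from `venues`; unmatched rows get NULL for `bookings`'s columns.
Matching on a.venue_id = b.venue_id.
- a row (venue_id=9): matches 1 b row(s) → 1 output row(s).
- a row (venue_id=4): matches 1 b row(s) → 1 output row(s).
- a row (venue_id=4): matches 1 b row(s) → 1 output row(s).
Total: 3 rows.

3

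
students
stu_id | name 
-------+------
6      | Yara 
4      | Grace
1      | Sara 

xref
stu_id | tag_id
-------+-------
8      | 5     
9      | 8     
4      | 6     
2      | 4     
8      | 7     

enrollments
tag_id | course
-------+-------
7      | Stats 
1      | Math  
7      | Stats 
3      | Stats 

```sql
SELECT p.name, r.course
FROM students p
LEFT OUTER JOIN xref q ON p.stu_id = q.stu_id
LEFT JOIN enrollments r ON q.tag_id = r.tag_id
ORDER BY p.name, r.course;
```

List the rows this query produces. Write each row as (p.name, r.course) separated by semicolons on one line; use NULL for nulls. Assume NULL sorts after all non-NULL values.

(Grace, NULL); (Sara, NULL); (Yara, NULL)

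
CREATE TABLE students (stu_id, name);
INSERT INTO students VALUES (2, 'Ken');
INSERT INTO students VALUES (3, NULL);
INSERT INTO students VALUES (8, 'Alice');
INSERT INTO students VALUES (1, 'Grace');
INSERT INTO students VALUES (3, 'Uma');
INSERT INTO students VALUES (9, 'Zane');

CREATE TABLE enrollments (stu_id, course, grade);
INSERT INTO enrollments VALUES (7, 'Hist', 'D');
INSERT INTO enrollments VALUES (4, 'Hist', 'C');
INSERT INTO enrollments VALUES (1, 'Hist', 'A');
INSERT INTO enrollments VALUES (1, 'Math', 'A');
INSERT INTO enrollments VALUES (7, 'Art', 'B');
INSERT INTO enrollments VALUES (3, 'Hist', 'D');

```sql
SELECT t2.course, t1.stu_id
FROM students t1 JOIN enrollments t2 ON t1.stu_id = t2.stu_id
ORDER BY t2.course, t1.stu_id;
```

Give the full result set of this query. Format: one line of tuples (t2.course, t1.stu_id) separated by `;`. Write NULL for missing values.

(Hist, 1); (Hist, 3); (Hist, 3); (Math, 1)

INNER JOIN keeps only pairs where the ON condition holds.
Matching on t1.stu_id = t2.stu_id.
Matched pairs: 4.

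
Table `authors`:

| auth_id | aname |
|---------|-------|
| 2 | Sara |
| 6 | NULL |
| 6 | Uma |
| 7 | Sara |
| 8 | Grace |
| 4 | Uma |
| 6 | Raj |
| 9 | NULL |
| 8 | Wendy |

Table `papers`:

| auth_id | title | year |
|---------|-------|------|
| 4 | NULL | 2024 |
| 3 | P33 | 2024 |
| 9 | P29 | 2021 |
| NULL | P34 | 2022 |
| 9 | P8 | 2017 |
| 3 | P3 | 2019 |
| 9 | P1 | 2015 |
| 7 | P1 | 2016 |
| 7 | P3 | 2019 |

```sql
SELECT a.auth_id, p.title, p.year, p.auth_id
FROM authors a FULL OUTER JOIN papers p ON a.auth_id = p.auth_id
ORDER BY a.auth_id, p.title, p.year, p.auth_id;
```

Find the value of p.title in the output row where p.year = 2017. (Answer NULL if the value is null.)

P8

FULL OUTER JOIN keeps every row from both sides; unmatched rows get NULL for the other side's columns.
Matching on a.auth_id = p.auth_id. A NULL in a compared column never satisfies the condition.
Matched pairs: 6; unmatched a rows kept: 6; unmatched p rows kept: 3.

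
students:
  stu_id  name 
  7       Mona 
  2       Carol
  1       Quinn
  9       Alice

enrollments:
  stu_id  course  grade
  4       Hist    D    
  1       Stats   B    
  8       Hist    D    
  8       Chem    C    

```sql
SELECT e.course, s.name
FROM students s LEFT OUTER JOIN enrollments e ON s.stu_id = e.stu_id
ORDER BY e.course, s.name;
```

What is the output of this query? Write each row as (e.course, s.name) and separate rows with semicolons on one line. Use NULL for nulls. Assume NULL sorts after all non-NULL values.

LEFT JOIN keeps every row from `students`; unmatched rows get NULL for `enrollments`'s columns.
Matching on s.stu_id = e.stu_id.
- stu_id=7: no e row matches, row kept with e columns NULL.
- stu_id=2: no e row matches, row kept with e columns NULL.
- stu_id=1: 1 matching e row(s), so 1 row(s) emitted.
- stu_id=9: no e row matches, row kept with e columns NULL.
After projecting and ordering:
e.course | s.name
Stats | Quinn
NULL | Alice
NULL | Carol
NULL | Mona

(Stats, Quinn); (NULL, Alice); (NULL, Carol); (NULL, Mona)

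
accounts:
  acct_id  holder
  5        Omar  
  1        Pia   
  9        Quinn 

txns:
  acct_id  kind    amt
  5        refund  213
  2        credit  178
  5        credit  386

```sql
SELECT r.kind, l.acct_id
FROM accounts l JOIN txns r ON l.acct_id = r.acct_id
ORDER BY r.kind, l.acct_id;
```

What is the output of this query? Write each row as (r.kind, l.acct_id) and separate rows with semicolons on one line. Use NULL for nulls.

(credit, 5); (refund, 5)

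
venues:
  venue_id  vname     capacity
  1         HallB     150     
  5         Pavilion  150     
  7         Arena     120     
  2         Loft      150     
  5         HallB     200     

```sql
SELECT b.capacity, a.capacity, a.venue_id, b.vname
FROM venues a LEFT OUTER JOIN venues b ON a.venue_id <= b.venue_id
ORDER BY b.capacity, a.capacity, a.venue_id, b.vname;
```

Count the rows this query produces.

16

LEFT JOIN keeps every row from `venues a`; unmatched rows get NULL for `venues b`'s columns.
Matching on a.venue_id <= b.venue_id.
Matched pairs: 16; unmatched a rows kept: 0.
Total: 16 rows.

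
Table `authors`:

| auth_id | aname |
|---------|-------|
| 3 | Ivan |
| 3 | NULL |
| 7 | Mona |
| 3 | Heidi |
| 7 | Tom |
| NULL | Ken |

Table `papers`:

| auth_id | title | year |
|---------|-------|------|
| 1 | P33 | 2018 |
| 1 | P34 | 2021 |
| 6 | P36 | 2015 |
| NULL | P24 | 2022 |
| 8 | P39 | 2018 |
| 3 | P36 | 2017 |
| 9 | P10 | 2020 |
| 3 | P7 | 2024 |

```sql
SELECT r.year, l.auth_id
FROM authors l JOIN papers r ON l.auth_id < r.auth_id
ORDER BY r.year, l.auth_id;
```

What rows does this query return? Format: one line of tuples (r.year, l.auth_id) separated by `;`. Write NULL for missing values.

(2015, 3); (2015, 3); (2015, 3); (2018, 3); (2018, 3); (2018, 3); (2018, 7); (2018, 7); (2020, 3); (2020, 3); (2020, 3); (2020, 7); (2020, 7)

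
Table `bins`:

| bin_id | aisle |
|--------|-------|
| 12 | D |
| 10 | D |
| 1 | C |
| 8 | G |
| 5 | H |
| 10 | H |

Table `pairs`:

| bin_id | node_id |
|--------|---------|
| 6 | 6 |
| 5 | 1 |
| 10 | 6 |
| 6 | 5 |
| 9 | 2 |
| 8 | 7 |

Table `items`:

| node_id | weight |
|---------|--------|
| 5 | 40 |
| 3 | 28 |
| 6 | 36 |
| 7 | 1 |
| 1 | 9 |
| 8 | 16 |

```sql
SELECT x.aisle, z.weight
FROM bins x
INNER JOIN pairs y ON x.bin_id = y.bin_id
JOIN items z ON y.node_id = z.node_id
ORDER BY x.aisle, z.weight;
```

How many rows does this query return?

Evaluate left to right. First `bins x INNER JOIN pairs y` on bin_id: 4 row(s).
Then INNER JOIN `items z` on node_id: keep only rows whose y.node_id appears in z.
Result: 4 row(s).

4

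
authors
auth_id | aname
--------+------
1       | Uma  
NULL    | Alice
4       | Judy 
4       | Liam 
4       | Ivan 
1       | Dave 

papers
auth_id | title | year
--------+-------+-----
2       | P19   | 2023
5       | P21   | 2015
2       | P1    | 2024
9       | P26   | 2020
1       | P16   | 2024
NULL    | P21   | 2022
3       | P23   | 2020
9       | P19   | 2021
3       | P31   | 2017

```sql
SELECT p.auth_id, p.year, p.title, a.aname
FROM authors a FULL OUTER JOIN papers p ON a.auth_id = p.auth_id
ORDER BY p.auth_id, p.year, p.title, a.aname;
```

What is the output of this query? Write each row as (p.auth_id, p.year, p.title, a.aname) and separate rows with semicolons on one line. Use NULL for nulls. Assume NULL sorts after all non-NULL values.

(1, 2024, P16, Dave); (1, 2024, P16, Uma); (2, 2023, P19, NULL); (2, 2024, P1, NULL); (3, 2017, P31, NULL); (3, 2020, P23, NULL); (5, 2015, P21, NULL); (9, 2020, P26, NULL); (9, 2021, P19, NULL); (NULL, 2022, P21, NULL); (NULL, NULL, NULL, Alice); (NULL, NULL, NULL, Ivan); (NULL, NULL, NULL, Judy); (NULL, NULL, NULL, Liam)

FULL OUTER JOIN keeps every row from both sides; unmatched rows get NULL for the other side's columns.
Matching on a.auth_id = p.auth_id. A NULL in a compared column never satisfies the condition.
Matched pairs: 2; unmatched a rows kept: 4; unmatched p rows kept: 8.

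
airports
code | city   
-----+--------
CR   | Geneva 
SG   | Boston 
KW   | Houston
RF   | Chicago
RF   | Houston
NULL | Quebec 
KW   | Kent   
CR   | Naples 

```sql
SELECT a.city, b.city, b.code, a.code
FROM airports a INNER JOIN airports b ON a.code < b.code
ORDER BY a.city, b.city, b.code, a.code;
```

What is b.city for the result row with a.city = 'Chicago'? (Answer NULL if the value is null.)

Boston

INNER JOIN keeps only pairs where the ON condition holds.
Matching on a.code < b.code. A NULL in a compared column never satisfies the condition.
- code=CR: 5 matching b row(s), so 5 row(s) emitted.
- code=SG: no matching b row, dropped.
- code=KW: 3 matching b row(s), so 3 row(s) emitted.
- code=RF: 1 matching b row(s), so 1 row(s) emitted.
- code=RF: 1 matching b row(s), so 1 row(s) emitted.
- code=NULL: no matching b row, dropped.
- code=KW: 3 matching b row(s), so 3 row(s) emitted.
- code=CR: 5 matching b row(s), so 5 row(s) emitted.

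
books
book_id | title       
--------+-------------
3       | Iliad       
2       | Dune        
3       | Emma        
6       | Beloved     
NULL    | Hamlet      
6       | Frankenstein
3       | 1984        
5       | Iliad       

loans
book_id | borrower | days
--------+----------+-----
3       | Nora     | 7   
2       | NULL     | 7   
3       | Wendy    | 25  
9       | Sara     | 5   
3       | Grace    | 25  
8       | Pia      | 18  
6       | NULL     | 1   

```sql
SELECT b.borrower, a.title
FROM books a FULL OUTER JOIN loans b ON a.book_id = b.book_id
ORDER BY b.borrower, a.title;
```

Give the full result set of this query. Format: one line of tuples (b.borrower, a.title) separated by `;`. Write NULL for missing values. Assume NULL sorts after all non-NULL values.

(Grace, 1984); (Grace, Emma); (Grace, Iliad); (Nora, 1984); (Nora, Emma); (Nora, Iliad); (Pia, NULL); (Sara, NULL); (Wendy, 1984); (Wendy, Emma); (Wendy, Iliad); (NULL, Beloved); (NULL, Dune); (NULL, Frankenstein); (NULL, Hamlet); (NULL, Iliad)

FULL OUTER JOIN keeps every row from both sides; unmatched rows get NULL for the other side's columns.
Matching on a.book_id = b.book_id. A NULL in a compared column never satisfies the condition.
- book_id=3: 3 matching b row(s), so 3 row(s) emitted.
- book_id=2: 1 matching b row(s), so 1 row(s) emitted.
- book_id=3: 3 matching b row(s), so 3 row(s) emitted.
- book_id=6: 1 matching b row(s), so 1 row(s) emitted.
- book_id=NULL: no b row matches, row kept with b columns NULL.
- book_id=6: 1 matching b row(s), so 1 row(s) emitted.
- book_id=3: 3 matching b row(s), so 3 row(s) emitted.
- book_id=5: no b row matches, row kept with b columns NULL.
- 2 row(s) from b found no a partner → padded with NULL.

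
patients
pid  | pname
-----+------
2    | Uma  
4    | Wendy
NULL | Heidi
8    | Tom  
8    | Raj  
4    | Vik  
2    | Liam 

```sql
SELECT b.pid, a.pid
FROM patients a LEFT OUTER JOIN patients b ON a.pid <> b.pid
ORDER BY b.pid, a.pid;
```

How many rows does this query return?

LEFT JOIN keeps every row from `patients a`; unmatched rows get NULL for `patients b`'s columns.
Matching on a.pid <> b.pid. A NULL in a compared column never satisfies the condition.
Matched pairs: 24; unmatched a rows kept: 1.
Total: 24 matched + 1 padded = 25 rows.

25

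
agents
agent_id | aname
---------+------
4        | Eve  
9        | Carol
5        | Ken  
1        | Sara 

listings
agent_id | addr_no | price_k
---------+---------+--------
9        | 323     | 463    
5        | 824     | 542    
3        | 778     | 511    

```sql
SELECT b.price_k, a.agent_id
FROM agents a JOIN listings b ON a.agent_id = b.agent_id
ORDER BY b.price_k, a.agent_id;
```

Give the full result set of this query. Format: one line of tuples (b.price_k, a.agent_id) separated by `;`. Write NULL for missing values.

(463, 9); (542, 5)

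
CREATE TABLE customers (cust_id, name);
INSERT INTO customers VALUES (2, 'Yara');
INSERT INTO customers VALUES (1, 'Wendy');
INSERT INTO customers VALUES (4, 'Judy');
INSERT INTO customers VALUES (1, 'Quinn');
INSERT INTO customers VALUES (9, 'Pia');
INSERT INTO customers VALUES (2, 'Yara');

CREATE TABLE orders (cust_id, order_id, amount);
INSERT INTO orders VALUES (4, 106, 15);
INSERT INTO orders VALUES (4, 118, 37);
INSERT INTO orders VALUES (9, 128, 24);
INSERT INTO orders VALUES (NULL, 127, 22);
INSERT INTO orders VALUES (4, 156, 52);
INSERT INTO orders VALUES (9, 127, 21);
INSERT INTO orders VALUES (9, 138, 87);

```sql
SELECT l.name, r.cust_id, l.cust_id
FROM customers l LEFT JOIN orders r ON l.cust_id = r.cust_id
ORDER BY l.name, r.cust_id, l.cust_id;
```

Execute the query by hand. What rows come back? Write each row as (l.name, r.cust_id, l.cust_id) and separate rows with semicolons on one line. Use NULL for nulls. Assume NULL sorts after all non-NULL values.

(Judy, 4, 4); (Judy, 4, 4); (Judy, 4, 4); (Pia, 9, 9); (Pia, 9, 9); (Pia, 9, 9); (Quinn, NULL, 1); (Wendy, NULL, 1); (Yara, NULL, 2); (Yara, NULL, 2)

LEFT JOIN keeps every row from `customers`; unmatched rows get NULL for `orders`'s columns.
Matching on l.cust_id = r.cust_id. A NULL in a compared column never satisfies the condition.
- l[0] cust_id=2 → no match; kept with NULLs on the r side.
- l[1] cust_id=1 → no match; kept with NULLs on the r side.
- l[2] cust_id=4 → 3 match(es) in r → 3 row(s).
- l[3] cust_id=1 → no match; kept with NULLs on the r side.
- l[4] cust_id=9 → 3 match(es) in r → 3 row(s).
- l[5] cust_id=2 → no match; kept with NULLs on the r side.
After projecting and ordering:
l.name | r.cust_id | l.cust_id
Judy | 4 | 4
Judy | 4 | 4
Judy | 4 | 4
Pia | 9 | 9
Pia | 9 | 9
Pia | 9 | 9
Quinn | NULL | 1
Wendy | NULL | 1
Yara | NULL | 2
Yara | NULL | 2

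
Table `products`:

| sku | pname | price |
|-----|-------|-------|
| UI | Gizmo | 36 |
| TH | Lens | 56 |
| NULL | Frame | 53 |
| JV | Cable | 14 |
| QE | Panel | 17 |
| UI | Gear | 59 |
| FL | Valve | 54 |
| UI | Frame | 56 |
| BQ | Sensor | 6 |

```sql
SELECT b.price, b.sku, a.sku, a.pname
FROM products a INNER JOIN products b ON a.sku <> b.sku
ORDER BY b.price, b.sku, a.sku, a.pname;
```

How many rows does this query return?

INNER JOIN keeps only pairs where the ON condition holds.
Matching on a.sku <> b.sku. A NULL in a compared column never satisfies the condition.
- a (sku=UI) pairs with 5 row(s) of b.
- a (sku=TH) pairs with 7 row(s) of b.
- a (sku=NULL) has no partner → excluded.
- a (sku=JV) pairs with 7 row(s) of b.
- a (sku=QE) pairs with 7 row(s) of b.
- a (sku=UI) pairs with 5 row(s) of b.
- a (sku=FL) pairs with 7 row(s) of b.
- a (sku=UI) pairs with 5 row(s) of b.
- a (sku=BQ) pairs with 7 row(s) of b.
Total: 50 rows.

50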